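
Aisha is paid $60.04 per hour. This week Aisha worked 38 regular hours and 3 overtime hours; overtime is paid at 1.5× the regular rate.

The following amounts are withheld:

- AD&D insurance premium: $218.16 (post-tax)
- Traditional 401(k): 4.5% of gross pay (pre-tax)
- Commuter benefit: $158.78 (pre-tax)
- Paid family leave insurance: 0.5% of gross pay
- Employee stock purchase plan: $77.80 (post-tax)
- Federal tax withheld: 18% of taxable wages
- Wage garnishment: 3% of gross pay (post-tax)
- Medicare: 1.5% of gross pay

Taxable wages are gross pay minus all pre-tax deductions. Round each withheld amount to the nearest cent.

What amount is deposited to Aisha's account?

$1444.48

Regular pay: 38 × $60.04 = $2281.52
Overtime pay: 3 × $60.04 × 1.5 = $270.18
Gross pay = $2281.52 + $270.18 = $2551.70
Traditional 401(k): $2551.70 × 0.045 = $114.83
Commuter benefit: $158.78
Pre-tax total = $114.83 + $158.78 = $273.61
Taxable wages = $2551.70 − $273.61 = $2278.09
Federal tax withheld: $2278.09 × 0.18 = $410.06
Paid family leave insurance: $2551.70 × 0.005 = $12.76
Medicare: $2551.70 × 0.015 = $38.28
Wage garnishment: $2551.70 × 0.03 = $76.55
AD&D insurance premium: $218.16
Employee stock purchase plan: $77.80
Total deductions = $114.83 + $158.78 + $410.06 + $12.76 + $38.28 + $76.55 + $218.16 + $77.80 = $1107.22
Net pay = $2551.70 − $1107.22 = $1444.48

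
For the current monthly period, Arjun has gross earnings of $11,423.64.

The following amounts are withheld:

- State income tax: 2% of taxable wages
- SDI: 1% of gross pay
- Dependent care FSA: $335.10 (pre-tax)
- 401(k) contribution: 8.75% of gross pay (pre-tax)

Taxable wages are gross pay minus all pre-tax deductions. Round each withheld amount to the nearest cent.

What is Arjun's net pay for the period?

Dependent care FSA: $335.10
401(k) contribution: $11,423.64 × 0.0875 = $999.57
Pre-tax total = $335.10 + $999.57 = $1,334.67
Taxable wages = $11,423.64 − $1,334.67 = $10,088.97
State income tax: $10,088.97 × 0.02 = $201.78
SDI: $11,423.64 × 0.01 = $114.24
Total deductions = $335.10 + $999.57 + $201.78 + $114.24 = $1,650.69
Net pay = $11,423.64 − $1,650.69 = $9,772.95

$9,772.95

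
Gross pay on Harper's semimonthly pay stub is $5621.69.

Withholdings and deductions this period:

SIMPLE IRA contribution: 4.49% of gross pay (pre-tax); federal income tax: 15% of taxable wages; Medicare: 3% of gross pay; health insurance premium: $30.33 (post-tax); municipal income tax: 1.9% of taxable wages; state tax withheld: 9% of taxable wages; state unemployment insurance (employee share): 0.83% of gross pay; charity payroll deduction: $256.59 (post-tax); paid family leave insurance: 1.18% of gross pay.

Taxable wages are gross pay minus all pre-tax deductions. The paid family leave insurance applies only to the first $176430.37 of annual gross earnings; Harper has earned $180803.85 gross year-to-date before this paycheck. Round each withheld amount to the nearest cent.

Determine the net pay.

SIMPLE IRA contribution: $5621.69 × 0.0449 = $252.41
Taxable wages = $5621.69 − $252.41 = $5369.28
Federal income tax: $5369.28 × 0.15 = $805.39
Municipal income tax: $5369.28 × 0.019 = $102.02
State tax withheld: $5369.28 × 0.09 = $483.24
State unemployment insurance (employee share): $5621.69 × 0.0083 = $46.66
Medicare: $5621.69 × 0.03 = $168.65
Paid family leave insurance: annual cap $176430.37 already reached (YTD $180803.85), so $0.00
Charity payroll deduction: $256.59
Health insurance premium: $30.33
Total deductions = $252.41 + $805.39 + $102.02 + $483.24 + $46.66 + $168.65 + $0.00 + $256.59 + $30.33 = $2145.29
Net pay = $5621.69 − $2145.29 = $3476.40

$3476.40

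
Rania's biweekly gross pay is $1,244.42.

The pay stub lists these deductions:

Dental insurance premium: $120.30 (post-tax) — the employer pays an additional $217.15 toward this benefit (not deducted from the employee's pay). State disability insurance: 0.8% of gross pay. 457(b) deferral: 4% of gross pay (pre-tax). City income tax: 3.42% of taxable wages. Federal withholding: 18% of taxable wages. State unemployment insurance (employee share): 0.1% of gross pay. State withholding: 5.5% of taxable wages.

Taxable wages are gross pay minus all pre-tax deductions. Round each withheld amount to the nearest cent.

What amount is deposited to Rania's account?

$741.53

457(b) deferral: $1,244.42 × 0.04 = $49.78
Taxable wages = $1,244.42 − $49.78 = $1,194.64
City income tax: $1,194.64 × 0.0342 = $40.86
State withholding: $1,194.64 × 0.055 = $65.71
Federal withholding: $1,194.64 × 0.18 = $215.04
State disability insurance: $1,244.42 × 0.008 = $9.96
State unemployment insurance (employee share): $1,244.42 × 0.001 = $1.24
Dental insurance premium: $120.30
(Employer's $217.15 toward dental insurance premium is not withheld from the employee.)
Total deductions = $49.78 + $40.86 + $65.71 + $215.04 + $9.96 + $1.24 + $120.30 = $502.89
Net pay = $1,244.42 − $502.89 = $741.53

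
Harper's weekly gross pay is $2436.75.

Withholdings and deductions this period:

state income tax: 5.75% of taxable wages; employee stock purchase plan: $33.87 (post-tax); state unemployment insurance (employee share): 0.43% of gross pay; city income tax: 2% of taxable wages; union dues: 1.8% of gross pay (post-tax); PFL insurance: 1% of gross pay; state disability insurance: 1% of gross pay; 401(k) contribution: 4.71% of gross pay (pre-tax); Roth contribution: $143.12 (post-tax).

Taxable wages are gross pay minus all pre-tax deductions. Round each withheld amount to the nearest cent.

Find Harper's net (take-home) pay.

$1861.96

401(k) contribution: $2436.75 × 0.0471 = $114.77
Taxable wages = $2436.75 − $114.77 = $2321.98
State income tax: $2321.98 × 0.0575 = $133.51
City income tax: $2321.98 × 0.02 = $46.44
PFL insurance: $2436.75 × 0.01 = $24.37
State disability insurance: $2436.75 × 0.01 = $24.37
State unemployment insurance (employee share): $2436.75 × 0.0043 = $10.48
Employee stock purchase plan: $33.87
Roth contribution: $143.12
Union dues: $2436.75 × 0.018 = $43.86
Total deductions = $114.77 + $133.51 + $46.44 + $24.37 + $24.37 + $10.48 + $33.87 + $143.12 + $43.86 = $574.79
Net pay = $2436.75 − $574.79 = $1861.96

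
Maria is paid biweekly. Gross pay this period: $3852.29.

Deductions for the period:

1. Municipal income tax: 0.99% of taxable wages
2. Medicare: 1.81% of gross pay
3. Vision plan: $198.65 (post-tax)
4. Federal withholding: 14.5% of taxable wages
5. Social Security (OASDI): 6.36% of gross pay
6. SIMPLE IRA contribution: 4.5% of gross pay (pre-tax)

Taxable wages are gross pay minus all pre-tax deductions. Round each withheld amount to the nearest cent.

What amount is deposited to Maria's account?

SIMPLE IRA contribution: $3852.29 × 0.045 = $173.35
Taxable wages = $3852.29 − $173.35 = $3678.94
Federal withholding: $3678.94 × 0.145 = $533.45
Municipal income tax: $3678.94 × 0.0099 = $36.42
Social Security (OASDI): $3852.29 × 0.0636 = $245.01
Medicare: $3852.29 × 0.0181 = $69.73
Vision plan: $198.65
Total deductions = $173.35 + $533.45 + $36.42 + $245.01 + $69.73 + $198.65 = $1256.61
Net pay = $3852.29 − $1256.61 = $2595.68

$2595.68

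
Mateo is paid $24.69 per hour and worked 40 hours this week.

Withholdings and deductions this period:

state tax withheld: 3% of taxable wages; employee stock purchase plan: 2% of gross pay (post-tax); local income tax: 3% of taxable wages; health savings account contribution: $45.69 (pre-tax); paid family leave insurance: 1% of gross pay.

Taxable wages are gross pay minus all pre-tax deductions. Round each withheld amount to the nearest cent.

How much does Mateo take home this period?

Gross pay: 40 × $24.69 = $987.60
Health savings account contribution: $45.69
Taxable wages = $987.60 − $45.69 = $941.91
State tax withheld: $941.91 × 0.03 = $28.26
Local income tax: $941.91 × 0.03 = $28.26
Paid family leave insurance: $987.60 × 0.01 = $9.88
Employee stock purchase plan: $987.60 × 0.02 = $19.75
Total deductions = $45.69 + $28.26 + $28.26 + $9.88 + $19.75 = $131.84
Net pay = $987.60 − $131.84 = $855.76

$855.76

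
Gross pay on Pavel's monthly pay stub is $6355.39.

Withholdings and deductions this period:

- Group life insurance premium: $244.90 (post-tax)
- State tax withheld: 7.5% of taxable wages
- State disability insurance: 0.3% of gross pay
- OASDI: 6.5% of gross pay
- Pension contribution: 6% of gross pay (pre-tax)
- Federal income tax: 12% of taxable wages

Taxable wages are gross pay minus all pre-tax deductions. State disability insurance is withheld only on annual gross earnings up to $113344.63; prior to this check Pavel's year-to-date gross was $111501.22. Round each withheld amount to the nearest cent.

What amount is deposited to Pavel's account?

Pension contribution: $6355.39 × 0.06 = $381.32
Taxable wages = $6355.39 − $381.32 = $5974.07
State tax withheld: $5974.07 × 0.075 = $448.06
Federal income tax: $5974.07 × 0.12 = $716.89
OASDI: $6355.39 × 0.065 = $413.10
State disability insurance: only $113344.63 − $111501.22 = $1843.41 of this check is subject → $1843.41 × 0.003 = $5.53
Group life insurance premium: $244.90
Total deductions = $381.32 + $448.06 + $716.89 + $413.10 + $5.53 + $244.90 = $2209.80
Net pay = $6355.39 − $2209.80 = $4145.59

$4145.59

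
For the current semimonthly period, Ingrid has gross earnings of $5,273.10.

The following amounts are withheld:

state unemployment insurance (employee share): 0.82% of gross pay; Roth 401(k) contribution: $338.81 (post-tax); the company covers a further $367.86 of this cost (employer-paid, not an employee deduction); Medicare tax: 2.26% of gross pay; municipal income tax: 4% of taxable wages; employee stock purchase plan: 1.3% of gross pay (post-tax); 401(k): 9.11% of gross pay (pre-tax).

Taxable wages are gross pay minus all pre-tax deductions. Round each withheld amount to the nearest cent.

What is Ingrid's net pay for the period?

401(k): $5,273.10 × 0.0911 = $480.38
Taxable wages = $5,273.10 − $480.38 = $4,792.72
Municipal income tax: $4,792.72 × 0.04 = $191.71
Medicare tax: $5,273.10 × 0.0226 = $119.17
State unemployment insurance (employee share): $5,273.10 × 0.0082 = $43.24
Employee stock purchase plan: $5,273.10 × 0.013 = $68.55
Roth 401(k) contribution: $338.81
(Employer's $367.86 toward Roth 401(k) contribution is not withheld from the employee.)
Total deductions = $480.38 + $191.71 + $119.17 + $43.24 + $68.55 + $338.81 = $1,241.86
Net pay = $5,273.10 − $1,241.86 = $4,031.24

$4,031.24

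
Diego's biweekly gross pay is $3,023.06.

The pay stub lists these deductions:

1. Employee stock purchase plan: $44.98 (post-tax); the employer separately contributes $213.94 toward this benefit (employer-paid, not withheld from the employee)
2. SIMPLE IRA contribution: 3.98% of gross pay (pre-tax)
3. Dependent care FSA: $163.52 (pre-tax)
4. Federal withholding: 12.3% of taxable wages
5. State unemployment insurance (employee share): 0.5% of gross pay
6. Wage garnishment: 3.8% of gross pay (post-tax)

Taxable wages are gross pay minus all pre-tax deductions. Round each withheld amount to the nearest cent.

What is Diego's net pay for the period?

$2,227.32

Dependent care FSA: $163.52
SIMPLE IRA contribution: $3,023.06 × 0.0398 = $120.32
Pre-tax total = $163.52 + $120.32 = $283.84
Taxable wages = $3,023.06 − $283.84 = $2,739.22
Federal withholding: $2,739.22 × 0.123 = $336.92
State unemployment insurance (employee share): $3,023.06 × 0.005 = $15.12
Wage garnishment: $3,023.06 × 0.038 = $114.88
Employee stock purchase plan: $44.98
(Employer's $213.94 toward employee stock purchase plan is not withheld from the employee.)
Total deductions = $163.52 + $120.32 + $336.92 + $15.12 + $114.88 + $44.98 = $795.74
Net pay = $3,023.06 − $795.74 = $2,227.32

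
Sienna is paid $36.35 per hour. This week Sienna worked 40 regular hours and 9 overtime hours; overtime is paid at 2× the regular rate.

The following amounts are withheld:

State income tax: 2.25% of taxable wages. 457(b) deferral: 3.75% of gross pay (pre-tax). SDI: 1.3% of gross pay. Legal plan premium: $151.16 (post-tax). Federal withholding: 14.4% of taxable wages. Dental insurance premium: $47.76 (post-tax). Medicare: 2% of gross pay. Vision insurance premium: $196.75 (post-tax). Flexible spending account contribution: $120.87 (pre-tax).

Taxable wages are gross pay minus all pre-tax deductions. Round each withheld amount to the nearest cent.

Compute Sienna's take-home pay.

$1,125.37

Regular pay: 40 × $36.35 = $1,454.00
Overtime pay: 9 × $36.35 × 2 = $654.30
Gross pay = $1,454.00 + $654.30 = $2,108.30
Flexible spending account contribution: $120.87
457(b) deferral: $2,108.30 × 0.0375 = $79.06
Pre-tax total = $120.87 + $79.06 = $199.93
Taxable wages = $2,108.30 − $199.93 = $1,908.37
Federal withholding: $1,908.37 × 0.144 = $274.81
State income tax: $1,908.37 × 0.0225 = $42.94
SDI: $2,108.30 × 0.013 = $27.41
Medicare: $2,108.30 × 0.02 = $42.17
Legal plan premium: $151.16
Vision insurance premium: $196.75
Dental insurance premium: $47.76
Total deductions = $120.87 + $79.06 + $274.81 + $42.94 + $27.41 + $42.17 + $151.16 + $196.75 + $47.76 = $982.93
Net pay = $2,108.30 − $982.93 = $1,125.37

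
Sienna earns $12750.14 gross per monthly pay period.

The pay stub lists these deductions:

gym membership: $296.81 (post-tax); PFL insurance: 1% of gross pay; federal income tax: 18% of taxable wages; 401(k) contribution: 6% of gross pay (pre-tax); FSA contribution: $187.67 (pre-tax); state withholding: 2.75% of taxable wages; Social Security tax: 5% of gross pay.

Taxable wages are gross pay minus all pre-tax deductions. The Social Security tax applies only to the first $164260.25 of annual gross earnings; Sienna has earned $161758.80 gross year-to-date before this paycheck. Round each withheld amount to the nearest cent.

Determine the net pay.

$8800.11

401(k) contribution: $12750.14 × 0.06 = $765.01
FSA contribution: $187.67
Pre-tax total = $765.01 + $187.67 = $952.68
Taxable wages = $12750.14 − $952.68 = $11797.46
State withholding: $11797.46 × 0.0275 = $324.43
Federal income tax: $11797.46 × 0.18 = $2123.54
Social Security tax: only $164260.25 − $161758.80 = $2501.45 of this check is subject → $2501.45 × 0.05 = $125.07
PFL insurance: $12750.14 × 0.01 = $127.50
Gym membership: $296.81
Total deductions = $765.01 + $187.67 + $324.43 + $2123.54 + $125.07 + $127.50 + $296.81 = $3950.03
Net pay = $12750.14 − $3950.03 = $8800.11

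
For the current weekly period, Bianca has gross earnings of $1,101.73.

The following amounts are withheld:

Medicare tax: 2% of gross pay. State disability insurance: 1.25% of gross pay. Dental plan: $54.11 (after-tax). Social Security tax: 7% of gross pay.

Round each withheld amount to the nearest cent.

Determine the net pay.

$934.70

State disability insurance: $1,101.73 × 0.0125 = $13.77
Social Security tax: $1,101.73 × 0.07 = $77.12
Medicare tax: $1,101.73 × 0.02 = $22.03
Dental plan: $54.11
Total deductions = $13.77 + $77.12 + $22.03 + $54.11 = $167.03
Net pay = $1,101.73 − $167.03 = $934.70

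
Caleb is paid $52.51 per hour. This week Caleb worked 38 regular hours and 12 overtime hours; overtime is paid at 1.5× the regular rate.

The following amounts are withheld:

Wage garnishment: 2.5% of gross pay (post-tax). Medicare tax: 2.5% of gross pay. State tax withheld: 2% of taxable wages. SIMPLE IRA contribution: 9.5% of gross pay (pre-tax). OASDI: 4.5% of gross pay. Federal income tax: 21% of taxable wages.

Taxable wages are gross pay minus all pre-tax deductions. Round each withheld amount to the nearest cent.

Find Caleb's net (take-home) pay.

$1,769.79

Regular pay: 38 × $52.51 = $1,995.38
Overtime pay: 12 × $52.51 × 1.5 = $945.18
Gross pay = $1,995.38 + $945.18 = $2,940.56
SIMPLE IRA contribution: $2,940.56 × 0.095 = $279.35
Taxable wages = $2,940.56 − $279.35 = $2,661.21
State tax withheld: $2,661.21 × 0.02 = $53.22
Federal income tax: $2,661.21 × 0.21 = $558.85
Medicare tax: $2,940.56 × 0.025 = $73.51
OASDI: $2,940.56 × 0.045 = $132.33
Wage garnishment: $2,940.56 × 0.025 = $73.51
Total deductions = $279.35 + $53.22 + $558.85 + $73.51 + $132.33 + $73.51 = $1,170.77
Net pay = $2,940.56 − $1,170.77 = $1,769.79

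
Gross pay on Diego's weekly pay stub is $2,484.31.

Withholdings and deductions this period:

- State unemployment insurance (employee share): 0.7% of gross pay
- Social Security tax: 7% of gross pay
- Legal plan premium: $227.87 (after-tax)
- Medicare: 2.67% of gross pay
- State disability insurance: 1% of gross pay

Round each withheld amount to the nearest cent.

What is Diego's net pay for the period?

$1,973.98

Social Security tax: $2,484.31 × 0.07 = $173.90
Medicare: $2,484.31 × 0.0267 = $66.33
State disability insurance: $2,484.31 × 0.01 = $24.84
State unemployment insurance (employee share): $2,484.31 × 0.007 = $17.39
Legal plan premium: $227.87
Total deductions = $173.90 + $66.33 + $24.84 + $17.39 + $227.87 = $510.33
Net pay = $2,484.31 − $510.33 = $1,973.98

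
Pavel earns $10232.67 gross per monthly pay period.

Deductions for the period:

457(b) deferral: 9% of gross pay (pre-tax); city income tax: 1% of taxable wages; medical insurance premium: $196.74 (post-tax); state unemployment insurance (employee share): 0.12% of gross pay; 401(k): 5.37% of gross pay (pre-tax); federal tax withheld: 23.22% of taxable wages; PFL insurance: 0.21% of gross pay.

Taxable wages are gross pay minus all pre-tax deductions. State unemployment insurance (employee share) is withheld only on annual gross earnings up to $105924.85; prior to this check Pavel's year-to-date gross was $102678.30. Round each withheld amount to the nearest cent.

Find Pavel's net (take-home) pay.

$6417.90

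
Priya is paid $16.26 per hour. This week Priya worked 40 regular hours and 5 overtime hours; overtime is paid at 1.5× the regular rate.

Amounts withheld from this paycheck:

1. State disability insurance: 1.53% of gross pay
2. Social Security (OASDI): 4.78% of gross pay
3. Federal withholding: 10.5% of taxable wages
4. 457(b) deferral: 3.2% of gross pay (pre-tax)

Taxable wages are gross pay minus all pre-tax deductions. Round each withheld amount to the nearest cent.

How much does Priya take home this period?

$620.39

Regular pay: 40 × $16.26 = $650.40
Overtime pay: 5 × $16.26 × 1.5 = $121.95
Gross pay = $650.40 + $121.95 = $772.35
457(b) deferral: $772.35 × 0.032 = $24.72
Taxable wages = $772.35 − $24.72 = $747.63
Federal withholding: $747.63 × 0.105 = $78.50
Social Security (OASDI): $772.35 × 0.0478 = $36.92
State disability insurance: $772.35 × 0.0153 = $11.82
Total deductions = $24.72 + $78.50 + $36.92 + $11.82 = $151.96
Net pay = $772.35 − $151.96 = $620.39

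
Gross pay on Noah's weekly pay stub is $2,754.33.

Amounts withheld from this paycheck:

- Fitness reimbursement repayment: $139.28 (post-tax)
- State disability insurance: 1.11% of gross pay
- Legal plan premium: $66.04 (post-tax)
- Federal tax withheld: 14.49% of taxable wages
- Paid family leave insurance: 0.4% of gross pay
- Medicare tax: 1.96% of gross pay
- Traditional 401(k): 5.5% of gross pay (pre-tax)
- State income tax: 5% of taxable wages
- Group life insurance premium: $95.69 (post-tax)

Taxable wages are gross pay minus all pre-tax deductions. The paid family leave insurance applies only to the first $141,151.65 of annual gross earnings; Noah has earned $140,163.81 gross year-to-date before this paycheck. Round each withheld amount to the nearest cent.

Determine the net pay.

$1,706.04

Traditional 401(k): $2,754.33 × 0.055 = $151.49
Taxable wages = $2,754.33 − $151.49 = $2,602.84
State income tax: $2,602.84 × 0.05 = $130.14
Federal tax withheld: $2,602.84 × 0.1449 = $377.15
Medicare tax: $2,754.33 × 0.0196 = $53.98
State disability insurance: $2,754.33 × 0.0111 = $30.57
Paid family leave insurance: only $141,151.65 − $140,163.81 = $987.84 of this check is subject → $987.84 × 0.004 = $3.95
Fitness reimbursement repayment: $139.28
Legal plan premium: $66.04
Group life insurance premium: $95.69
Total deductions = $151.49 + $130.14 + $377.15 + $53.98 + $30.57 + $3.95 + $139.28 + $66.04 + $95.69 = $1,048.29
Net pay = $2,754.33 − $1,048.29 = $1,706.04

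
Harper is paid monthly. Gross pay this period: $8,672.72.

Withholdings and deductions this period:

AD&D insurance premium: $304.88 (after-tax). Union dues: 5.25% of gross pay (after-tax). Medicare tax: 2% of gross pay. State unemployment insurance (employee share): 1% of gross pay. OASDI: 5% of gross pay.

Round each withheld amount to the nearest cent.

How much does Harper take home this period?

$7,218.70

State unemployment insurance (employee share): $8,672.72 × 0.01 = $86.73
OASDI: $8,672.72 × 0.05 = $433.64
Medicare tax: $8,672.72 × 0.02 = $173.45
Union dues: $8,672.72 × 0.0525 = $455.32
AD&D insurance premium: $304.88
Total deductions = $86.73 + $433.64 + $173.45 + $455.32 + $304.88 = $1,454.02
Net pay = $8,672.72 − $1,454.02 = $7,218.70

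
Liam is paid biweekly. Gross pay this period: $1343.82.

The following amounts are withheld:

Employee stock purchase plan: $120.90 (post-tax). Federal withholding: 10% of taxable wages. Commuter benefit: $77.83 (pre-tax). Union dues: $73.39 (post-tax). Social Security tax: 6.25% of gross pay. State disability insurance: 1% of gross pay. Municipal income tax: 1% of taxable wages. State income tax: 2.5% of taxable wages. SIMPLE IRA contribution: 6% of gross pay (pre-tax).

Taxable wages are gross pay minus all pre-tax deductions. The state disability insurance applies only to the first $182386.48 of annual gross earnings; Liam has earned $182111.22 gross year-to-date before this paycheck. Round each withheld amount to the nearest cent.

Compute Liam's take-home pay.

$744.31

Commuter benefit: $77.83
SIMPLE IRA contribution: $1343.82 × 0.06 = $80.63
Pre-tax total = $77.83 + $80.63 = $158.46
Taxable wages = $1343.82 − $158.46 = $1185.36
Municipal income tax: $1185.36 × 0.01 = $11.85
State income tax: $1185.36 × 0.025 = $29.63
Federal withholding: $1185.36 × 0.1 = $118.54
State disability insurance: only $182386.48 − $182111.22 = $275.26 of this check is subject → $275.26 × 0.01 = $2.75
Social Security tax: $1343.82 × 0.0625 = $83.99
Employee stock purchase plan: $120.90
Union dues: $73.39
Total deductions = $77.83 + $80.63 + $11.85 + $29.63 + $118.54 + $2.75 + $83.99 + $120.90 + $73.39 = $599.51
Net pay = $1343.82 − $599.51 = $744.31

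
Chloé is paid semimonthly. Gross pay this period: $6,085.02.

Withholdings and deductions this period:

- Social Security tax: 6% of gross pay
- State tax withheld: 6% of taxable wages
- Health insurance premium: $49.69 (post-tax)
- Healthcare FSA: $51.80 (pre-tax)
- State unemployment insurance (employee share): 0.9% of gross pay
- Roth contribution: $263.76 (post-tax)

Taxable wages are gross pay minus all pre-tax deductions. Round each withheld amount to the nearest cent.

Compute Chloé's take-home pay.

$4,937.91

Healthcare FSA: $51.80
Taxable wages = $6,085.02 − $51.80 = $6,033.22
State tax withheld: $6,033.22 × 0.06 = $361.99
Social Security tax: $6,085.02 × 0.06 = $365.10
State unemployment insurance (employee share): $6,085.02 × 0.009 = $54.77
Health insurance premium: $49.69
Roth contribution: $263.76
Total deductions = $51.80 + $361.99 + $365.10 + $54.77 + $49.69 + $263.76 = $1,147.11
Net pay = $6,085.02 − $1,147.11 = $4,937.91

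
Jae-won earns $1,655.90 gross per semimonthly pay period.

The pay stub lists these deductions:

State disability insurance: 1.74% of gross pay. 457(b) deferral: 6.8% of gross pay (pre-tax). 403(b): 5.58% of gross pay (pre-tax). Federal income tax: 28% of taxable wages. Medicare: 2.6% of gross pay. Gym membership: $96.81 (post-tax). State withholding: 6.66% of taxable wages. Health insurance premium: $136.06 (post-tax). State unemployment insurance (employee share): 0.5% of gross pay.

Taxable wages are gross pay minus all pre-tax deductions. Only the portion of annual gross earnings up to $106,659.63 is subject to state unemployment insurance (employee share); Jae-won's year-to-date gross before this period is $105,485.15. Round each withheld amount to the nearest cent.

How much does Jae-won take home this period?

$637.42

457(b) deferral: $1,655.90 × 0.068 = $112.60
403(b): $1,655.90 × 0.0558 = $92.40
Pre-tax total = $112.60 + $92.40 = $205.00
Taxable wages = $1,655.90 − $205.00 = $1,450.90
Federal income tax: $1,450.90 × 0.28 = $406.25
State withholding: $1,450.90 × 0.0666 = $96.63
Medicare: $1,655.90 × 0.026 = $43.05
State disability insurance: $1,655.90 × 0.0174 = $28.81
State unemployment insurance (employee share): only $106,659.63 − $105,485.15 = $1,174.48 of this check is subject → $1,174.48 × 0.005 = $5.87
Health insurance premium: $136.06
Gym membership: $96.81
Total deductions = $112.60 + $92.40 + $406.25 + $96.63 + $43.05 + $28.81 + $5.87 + $136.06 + $96.81 = $1,018.48
Net pay = $1,655.90 − $1,018.48 = $637.42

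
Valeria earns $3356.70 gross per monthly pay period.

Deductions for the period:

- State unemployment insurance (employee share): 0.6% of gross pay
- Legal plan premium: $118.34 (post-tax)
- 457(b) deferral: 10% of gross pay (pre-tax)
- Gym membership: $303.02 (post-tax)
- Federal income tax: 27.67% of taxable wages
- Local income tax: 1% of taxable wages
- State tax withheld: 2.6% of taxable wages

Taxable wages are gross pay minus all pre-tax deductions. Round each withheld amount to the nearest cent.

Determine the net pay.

457(b) deferral: $3356.70 × 0.1 = $335.67
Taxable wages = $3356.70 − $335.67 = $3021.03
State tax withheld: $3021.03 × 0.026 = $78.55
Local income tax: $3021.03 × 0.01 = $30.21
Federal income tax: $3021.03 × 0.2767 = $835.92
State unemployment insurance (employee share): $3356.70 × 0.006 = $20.14
Legal plan premium: $118.34
Gym membership: $303.02
Total deductions = $335.67 + $78.55 + $30.21 + $835.92 + $20.14 + $118.34 + $303.02 = $1721.85
Net pay = $3356.70 − $1721.85 = $1634.85

$1634.85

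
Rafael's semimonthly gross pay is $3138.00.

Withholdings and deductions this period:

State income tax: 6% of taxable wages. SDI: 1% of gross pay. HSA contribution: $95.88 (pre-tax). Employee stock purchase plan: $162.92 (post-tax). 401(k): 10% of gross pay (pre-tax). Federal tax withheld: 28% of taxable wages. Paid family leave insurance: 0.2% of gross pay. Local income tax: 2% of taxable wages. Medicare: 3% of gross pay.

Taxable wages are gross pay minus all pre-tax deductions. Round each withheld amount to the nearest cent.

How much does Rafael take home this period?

$1451.40

401(k): $3138.00 × 0.1 = $313.80
HSA contribution: $95.88
Pre-tax total = $313.80 + $95.88 = $409.68
Taxable wages = $3138.00 − $409.68 = $2728.32
State income tax: $2728.32 × 0.06 = $163.70
Local income tax: $2728.32 × 0.02 = $54.57
Federal tax withheld: $2728.32 × 0.28 = $763.93
Medicare: $3138.00 × 0.03 = $94.14
Paid family leave insurance: $3138.00 × 0.002 = $6.28
SDI: $3138.00 × 0.01 = $31.38
Employee stock purchase plan: $162.92
Total deductions = $313.80 + $95.88 + $163.70 + $54.57 + $763.93 + $94.14 + $6.28 + $31.38 + $162.92 = $1686.60
Net pay = $3138.00 − $1686.60 = $1451.40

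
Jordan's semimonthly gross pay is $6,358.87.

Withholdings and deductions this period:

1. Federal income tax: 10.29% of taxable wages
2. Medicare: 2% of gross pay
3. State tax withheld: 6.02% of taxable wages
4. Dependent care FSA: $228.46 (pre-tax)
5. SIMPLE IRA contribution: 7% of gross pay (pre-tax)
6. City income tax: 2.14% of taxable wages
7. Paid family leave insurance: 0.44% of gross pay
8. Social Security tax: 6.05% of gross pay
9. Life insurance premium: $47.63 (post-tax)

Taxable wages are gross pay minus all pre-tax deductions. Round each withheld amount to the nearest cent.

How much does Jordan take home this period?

$4,048.85

SIMPLE IRA contribution: $6,358.87 × 0.07 = $445.12
Dependent care FSA: $228.46
Pre-tax total = $445.12 + $228.46 = $673.58
Taxable wages = $6,358.87 − $673.58 = $5,685.29
State tax withheld: $5,685.29 × 0.0602 = $342.25
Federal income tax: $5,685.29 × 0.1029 = $585.02
City income tax: $5,685.29 × 0.0214 = $121.67
Social Security tax: $6,358.87 × 0.0605 = $384.71
Paid family leave insurance: $6,358.87 × 0.0044 = $27.98
Medicare: $6,358.87 × 0.02 = $127.18
Life insurance premium: $47.63
Total deductions = $445.12 + $228.46 + $342.25 + $585.02 + $121.67 + $384.71 + $27.98 + $127.18 + $47.63 = $2,310.02
Net pay = $6,358.87 − $2,310.02 = $4,048.85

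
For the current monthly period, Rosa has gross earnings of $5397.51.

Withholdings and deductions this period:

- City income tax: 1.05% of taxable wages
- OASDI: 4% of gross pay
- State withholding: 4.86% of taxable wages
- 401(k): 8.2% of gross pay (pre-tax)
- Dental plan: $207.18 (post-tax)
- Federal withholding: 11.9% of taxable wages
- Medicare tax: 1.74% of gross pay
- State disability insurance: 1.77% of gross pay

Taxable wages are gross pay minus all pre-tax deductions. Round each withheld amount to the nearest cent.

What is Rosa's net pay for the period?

401(k): $5397.51 × 0.082 = $442.60
Taxable wages = $5397.51 − $442.60 = $4954.91
Federal withholding: $4954.91 × 0.119 = $589.63
State withholding: $4954.91 × 0.0486 = $240.81
City income tax: $4954.91 × 0.0105 = $52.03
State disability insurance: $5397.51 × 0.0177 = $95.54
OASDI: $5397.51 × 0.04 = $215.90
Medicare tax: $5397.51 × 0.0174 = $93.92
Dental plan: $207.18
Total deductions = $442.60 + $589.63 + $240.81 + $52.03 + $95.54 + $215.90 + $93.92 + $207.18 = $1937.61
Net pay = $5397.51 − $1937.61 = $3459.90

$3459.90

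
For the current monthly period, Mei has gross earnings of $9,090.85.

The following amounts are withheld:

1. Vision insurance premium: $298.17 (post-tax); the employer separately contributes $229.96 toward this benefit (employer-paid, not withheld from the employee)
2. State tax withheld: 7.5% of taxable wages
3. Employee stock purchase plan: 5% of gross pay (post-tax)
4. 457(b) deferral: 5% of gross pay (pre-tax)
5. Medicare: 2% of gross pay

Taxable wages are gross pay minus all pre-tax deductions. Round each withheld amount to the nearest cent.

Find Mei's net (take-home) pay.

457(b) deferral: $9,090.85 × 0.05 = $454.54
Taxable wages = $9,090.85 − $454.54 = $8,636.31
State tax withheld: $8,636.31 × 0.075 = $647.72
Medicare: $9,090.85 × 0.02 = $181.82
Employee stock purchase plan: $9,090.85 × 0.05 = $454.54
Vision insurance premium: $298.17
(Employer's $229.96 toward vision insurance premium is not withheld from the employee.)
Total deductions = $454.54 + $647.72 + $181.82 + $454.54 + $298.17 = $2,036.79
Net pay = $9,090.85 − $2,036.79 = $7,054.06

$7,054.06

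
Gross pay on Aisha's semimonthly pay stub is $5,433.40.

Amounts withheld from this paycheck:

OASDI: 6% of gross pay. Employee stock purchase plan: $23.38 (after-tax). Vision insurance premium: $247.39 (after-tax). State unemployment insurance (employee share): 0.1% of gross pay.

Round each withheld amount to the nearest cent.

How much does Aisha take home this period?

$4,831.20

OASDI: $5,433.40 × 0.06 = $326.00
State unemployment insurance (employee share): $5,433.40 × 0.001 = $5.43
Vision insurance premium: $247.39
Employee stock purchase plan: $23.38
Total deductions = $326.00 + $5.43 + $247.39 + $23.38 = $602.20
Net pay = $5,433.40 − $602.20 = $4,831.20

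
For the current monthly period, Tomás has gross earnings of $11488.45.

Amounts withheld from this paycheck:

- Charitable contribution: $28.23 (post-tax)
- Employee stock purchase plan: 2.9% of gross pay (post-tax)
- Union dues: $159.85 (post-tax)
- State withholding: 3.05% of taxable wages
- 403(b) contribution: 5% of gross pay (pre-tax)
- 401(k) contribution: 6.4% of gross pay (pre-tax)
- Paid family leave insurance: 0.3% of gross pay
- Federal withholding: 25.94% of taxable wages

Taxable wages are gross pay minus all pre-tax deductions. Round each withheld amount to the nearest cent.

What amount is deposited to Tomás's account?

403(b) contribution: $11488.45 × 0.05 = $574.42
401(k) contribution: $11488.45 × 0.064 = $735.26
Pre-tax total = $574.42 + $735.26 = $1309.68
Taxable wages = $11488.45 − $1309.68 = $10178.77
State withholding: $10178.77 × 0.0305 = $310.45
Federal withholding: $10178.77 × 0.2594 = $2640.37
Paid family leave insurance: $11488.45 × 0.003 = $34.47
Charitable contribution: $28.23
Employee stock purchase plan: $11488.45 × 0.029 = $333.17
Union dues: $159.85
Total deductions = $574.42 + $735.26 + $310.45 + $2640.37 + $34.47 + $28.23 + $333.17 + $159.85 = $4816.22
Net pay = $11488.45 − $4816.22 = $6672.23

$6672.23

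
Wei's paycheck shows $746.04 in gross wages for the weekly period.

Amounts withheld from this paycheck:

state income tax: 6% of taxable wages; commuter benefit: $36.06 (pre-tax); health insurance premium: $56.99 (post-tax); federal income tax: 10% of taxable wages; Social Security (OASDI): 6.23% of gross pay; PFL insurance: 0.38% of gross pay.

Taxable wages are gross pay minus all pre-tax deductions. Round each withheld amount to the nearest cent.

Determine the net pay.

$490.08

Commuter benefit: $36.06
Taxable wages = $746.04 − $36.06 = $709.98
State income tax: $709.98 × 0.06 = $42.60
Federal income tax: $709.98 × 0.1 = $71.00
Social Security (OASDI): $746.04 × 0.0623 = $46.48
PFL insurance: $746.04 × 0.0038 = $2.83
Health insurance premium: $56.99
Total deductions = $36.06 + $42.60 + $71.00 + $46.48 + $2.83 + $56.99 = $255.96
Net pay = $746.04 − $255.96 = $490.08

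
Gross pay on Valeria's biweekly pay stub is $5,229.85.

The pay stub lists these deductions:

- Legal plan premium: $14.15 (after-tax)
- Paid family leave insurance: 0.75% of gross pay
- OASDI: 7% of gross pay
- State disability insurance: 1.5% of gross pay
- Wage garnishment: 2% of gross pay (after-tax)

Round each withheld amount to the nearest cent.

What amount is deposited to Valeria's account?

OASDI: $5,229.85 × 0.07 = $366.09
State disability insurance: $5,229.85 × 0.015 = $78.45
Paid family leave insurance: $5,229.85 × 0.0075 = $39.22
Legal plan premium: $14.15
Wage garnishment: $5,229.85 × 0.02 = $104.60
Total deductions = $366.09 + $78.45 + $39.22 + $14.15 + $104.60 = $602.51
Net pay = $5,229.85 − $602.51 = $4,627.34

$4,627.34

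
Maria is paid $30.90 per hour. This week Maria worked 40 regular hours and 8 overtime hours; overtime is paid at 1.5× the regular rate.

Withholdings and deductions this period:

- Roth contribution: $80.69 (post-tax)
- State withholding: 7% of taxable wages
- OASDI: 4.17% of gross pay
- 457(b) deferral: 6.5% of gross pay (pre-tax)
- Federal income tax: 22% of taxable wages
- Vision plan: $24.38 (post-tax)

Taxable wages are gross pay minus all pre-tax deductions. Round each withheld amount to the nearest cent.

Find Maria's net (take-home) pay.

$894.60

Regular pay: 40 × $30.90 = $1,236.00
Overtime pay: 8 × $30.90 × 1.5 = $370.80
Gross pay = $1,236.00 + $370.80 = $1,606.80
457(b) deferral: $1,606.80 × 0.065 = $104.44
Taxable wages = $1,606.80 − $104.44 = $1,502.36
State withholding: $1,502.36 × 0.07 = $105.17
Federal income tax: $1,502.36 × 0.22 = $330.52
OASDI: $1,606.80 × 0.0417 = $67.00
Roth contribution: $80.69
Vision plan: $24.38
Total deductions = $104.44 + $105.17 + $330.52 + $67.00 + $80.69 + $24.38 = $712.20
Net pay = $1,606.80 − $712.20 = $894.60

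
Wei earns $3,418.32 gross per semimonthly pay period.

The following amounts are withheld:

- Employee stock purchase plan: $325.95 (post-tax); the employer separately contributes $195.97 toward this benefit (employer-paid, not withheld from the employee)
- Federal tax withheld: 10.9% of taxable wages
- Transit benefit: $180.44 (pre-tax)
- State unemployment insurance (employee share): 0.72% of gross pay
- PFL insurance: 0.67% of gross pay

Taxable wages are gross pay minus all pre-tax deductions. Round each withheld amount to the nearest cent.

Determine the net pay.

Transit benefit: $180.44
Taxable wages = $3,418.32 − $180.44 = $3,237.88
Federal tax withheld: $3,237.88 × 0.109 = $352.93
State unemployment insurance (employee share): $3,418.32 × 0.0072 = $24.61
PFL insurance: $3,418.32 × 0.0067 = $22.90
Employee stock purchase plan: $325.95
(Employer's $195.97 toward employee stock purchase plan is not withheld from the employee.)
Total deductions = $180.44 + $352.93 + $24.61 + $22.90 + $325.95 = $906.83
Net pay = $3,418.32 − $906.83 = $2,511.49

$2,511.49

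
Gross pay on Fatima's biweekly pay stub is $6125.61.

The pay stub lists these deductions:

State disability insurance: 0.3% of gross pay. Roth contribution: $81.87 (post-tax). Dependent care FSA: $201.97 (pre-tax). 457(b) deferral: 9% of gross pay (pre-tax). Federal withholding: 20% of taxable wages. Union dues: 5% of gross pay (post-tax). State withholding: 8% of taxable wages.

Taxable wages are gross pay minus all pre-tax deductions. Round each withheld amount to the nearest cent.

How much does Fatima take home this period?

$3461.55

Dependent care FSA: $201.97
457(b) deferral: $6125.61 × 0.09 = $551.30
Pre-tax total = $201.97 + $551.30 = $753.27
Taxable wages = $6125.61 − $753.27 = $5372.34
Federal withholding: $5372.34 × 0.2 = $1074.47
State withholding: $5372.34 × 0.08 = $429.79
State disability insurance: $6125.61 × 0.003 = $18.38
Union dues: $6125.61 × 0.05 = $306.28
Roth contribution: $81.87
Total deductions = $201.97 + $551.30 + $1074.47 + $429.79 + $18.38 + $306.28 + $81.87 = $2664.06
Net pay = $6125.61 − $2664.06 = $3461.55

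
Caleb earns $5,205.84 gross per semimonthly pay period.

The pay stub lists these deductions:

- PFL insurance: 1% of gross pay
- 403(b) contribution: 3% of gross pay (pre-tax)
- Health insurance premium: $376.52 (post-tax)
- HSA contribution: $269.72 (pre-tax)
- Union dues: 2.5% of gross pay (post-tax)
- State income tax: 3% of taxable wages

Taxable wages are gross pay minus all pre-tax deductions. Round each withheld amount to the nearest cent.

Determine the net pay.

403(b) contribution: $5,205.84 × 0.03 = $156.18
HSA contribution: $269.72
Pre-tax total = $156.18 + $269.72 = $425.90
Taxable wages = $5,205.84 − $425.90 = $4,779.94
State income tax: $4,779.94 × 0.03 = $143.40
PFL insurance: $5,205.84 × 0.01 = $52.06
Union dues: $5,205.84 × 0.025 = $130.15
Health insurance premium: $376.52
Total deductions = $156.18 + $269.72 + $143.40 + $52.06 + $130.15 + $376.52 = $1,128.03
Net pay = $5,205.84 − $1,128.03 = $4,077.81

$4,077.81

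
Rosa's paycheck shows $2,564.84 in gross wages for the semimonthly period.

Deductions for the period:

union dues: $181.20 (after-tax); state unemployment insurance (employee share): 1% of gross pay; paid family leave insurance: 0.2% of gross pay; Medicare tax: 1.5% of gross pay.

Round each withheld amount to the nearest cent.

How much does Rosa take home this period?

$2,314.39

Paid family leave insurance: $2,564.84 × 0.002 = $5.13
Medicare tax: $2,564.84 × 0.015 = $38.47
State unemployment insurance (employee share): $2,564.84 × 0.01 = $25.65
Union dues: $181.20
Total deductions = $5.13 + $38.47 + $25.65 + $181.20 = $250.45
Net pay = $2,564.84 − $250.45 = $2,314.39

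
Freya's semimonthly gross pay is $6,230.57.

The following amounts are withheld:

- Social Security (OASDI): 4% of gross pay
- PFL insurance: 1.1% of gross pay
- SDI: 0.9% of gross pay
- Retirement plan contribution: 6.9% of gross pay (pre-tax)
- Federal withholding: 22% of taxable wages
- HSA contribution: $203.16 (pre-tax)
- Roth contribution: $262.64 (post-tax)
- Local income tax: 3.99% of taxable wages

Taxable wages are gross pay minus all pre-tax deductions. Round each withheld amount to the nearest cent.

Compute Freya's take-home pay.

HSA contribution: $203.16
Retirement plan contribution: $6,230.57 × 0.069 = $429.91
Pre-tax total = $203.16 + $429.91 = $633.07
Taxable wages = $6,230.57 − $633.07 = $5,597.50
Local income tax: $5,597.50 × 0.0399 = $223.34
Federal withholding: $5,597.50 × 0.22 = $1,231.45
Social Security (OASDI): $6,230.57 × 0.04 = $249.22
SDI: $6,230.57 × 0.009 = $56.08
PFL insurance: $6,230.57 × 0.011 = $68.54
Roth contribution: $262.64
Total deductions = $203.16 + $429.91 + $223.34 + $1,231.45 + $249.22 + $56.08 + $68.54 + $262.64 = $2,724.34
Net pay = $6,230.57 − $2,724.34 = $3,506.23

$3,506.23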